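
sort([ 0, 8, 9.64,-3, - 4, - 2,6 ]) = [ - 4,  -  3,  -  2,0, 6,8,  9.64 ]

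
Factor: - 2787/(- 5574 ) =1/2 =2^( - 1)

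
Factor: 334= 2^1*167^1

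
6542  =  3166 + 3376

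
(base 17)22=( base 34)12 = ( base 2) 100100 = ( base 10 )36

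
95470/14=6819 + 2/7  =  6819.29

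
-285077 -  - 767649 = 482572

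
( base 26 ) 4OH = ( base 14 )130D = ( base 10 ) 3345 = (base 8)6421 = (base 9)4526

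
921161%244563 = 187472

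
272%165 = 107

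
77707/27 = 2878 + 1/27 = 2878.04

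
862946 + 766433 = 1629379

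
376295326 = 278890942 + 97404384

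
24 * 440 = 10560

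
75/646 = 75/646 = 0.12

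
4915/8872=4915/8872 = 0.55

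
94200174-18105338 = 76094836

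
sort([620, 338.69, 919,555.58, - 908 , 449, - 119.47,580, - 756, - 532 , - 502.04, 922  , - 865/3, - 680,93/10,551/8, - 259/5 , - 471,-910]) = [-910, - 908, - 756, - 680  , - 532,-502.04, - 471, - 865/3, - 119.47, - 259/5,93/10,551/8,338.69,449,555.58,580,  620, 919, 922 ]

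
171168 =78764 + 92404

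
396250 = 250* 1585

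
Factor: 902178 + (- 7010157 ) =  - 6107979 = - 3^1*47^1 * 43319^1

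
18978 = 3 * 6326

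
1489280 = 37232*40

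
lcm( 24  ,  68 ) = 408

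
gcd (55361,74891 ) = 1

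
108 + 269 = 377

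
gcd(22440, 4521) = 33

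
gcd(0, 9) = 9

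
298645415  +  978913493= 1277558908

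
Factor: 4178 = 2^1* 2089^1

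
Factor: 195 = 3^1*5^1*13^1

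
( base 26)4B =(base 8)163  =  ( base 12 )97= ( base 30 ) 3p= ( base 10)115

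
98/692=49/346 = 0.14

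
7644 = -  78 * (-98)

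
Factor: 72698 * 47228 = 2^3 * 163^1*223^1  *  11807^1  =  3433381144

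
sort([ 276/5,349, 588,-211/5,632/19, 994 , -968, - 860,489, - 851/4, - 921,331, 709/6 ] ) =[- 968, - 921,- 860, - 851/4 ,-211/5,632/19,276/5, 709/6, 331,349, 489,  588,994 ] 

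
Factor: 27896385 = 3^1*5^1 * 11^1*169069^1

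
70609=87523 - 16914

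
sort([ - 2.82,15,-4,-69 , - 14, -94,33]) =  [ - 94, - 69, - 14 ,- 4,- 2.82,15,33 ] 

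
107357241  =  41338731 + 66018510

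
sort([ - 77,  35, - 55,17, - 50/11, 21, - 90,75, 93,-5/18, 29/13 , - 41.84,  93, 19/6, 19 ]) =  [-90, - 77, - 55,-41.84,-50/11, - 5/18,29/13, 19/6, 17 , 19, 21,  35, 75,93,93]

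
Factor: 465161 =465161^1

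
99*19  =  1881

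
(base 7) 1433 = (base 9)685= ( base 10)563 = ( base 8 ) 1063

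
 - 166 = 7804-7970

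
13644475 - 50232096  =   - 36587621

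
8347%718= 449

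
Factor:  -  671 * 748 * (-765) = 2^2*3^2*5^1*11^2 * 17^2*61^1 = 383959620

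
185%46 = 1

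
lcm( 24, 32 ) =96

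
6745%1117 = 43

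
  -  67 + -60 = - 127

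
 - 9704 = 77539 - 87243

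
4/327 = 4/327 = 0.01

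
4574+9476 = 14050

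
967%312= 31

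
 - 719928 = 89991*(-8)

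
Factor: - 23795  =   - 5^1*4759^1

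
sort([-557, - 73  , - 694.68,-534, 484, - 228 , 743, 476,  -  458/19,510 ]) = [ - 694.68, - 557, - 534,  -  228, - 73, - 458/19, 476, 484,510, 743 ] 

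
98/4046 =7/289 = 0.02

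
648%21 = 18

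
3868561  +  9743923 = 13612484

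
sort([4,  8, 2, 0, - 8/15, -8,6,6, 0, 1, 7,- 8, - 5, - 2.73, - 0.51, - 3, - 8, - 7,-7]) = [-8, - 8, - 8, - 7, - 7, - 5,- 3 , - 2.73,  -  8/15, -0.51,0, 0, 1, 2, 4,6,  6, 7,8 ]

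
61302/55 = 1114 + 32/55 = 1114.58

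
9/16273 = 9/16273 = 0.00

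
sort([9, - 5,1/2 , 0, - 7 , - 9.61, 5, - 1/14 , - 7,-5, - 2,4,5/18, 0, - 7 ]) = [ - 9.61, - 7, - 7, - 7 , - 5, - 5, - 2, - 1/14 , 0, 0,5/18,  1/2, 4,5, 9 ] 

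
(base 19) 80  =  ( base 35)4C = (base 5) 1102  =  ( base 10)152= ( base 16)98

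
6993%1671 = 309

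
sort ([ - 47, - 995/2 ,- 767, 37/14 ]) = [-767 , - 995/2, - 47, 37/14]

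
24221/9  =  24221/9 = 2691.22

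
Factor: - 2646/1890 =-5^( - 1) * 7^1=-7/5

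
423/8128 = 423/8128 = 0.05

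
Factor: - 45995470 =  - 2^1*5^1*883^1*5209^1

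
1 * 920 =920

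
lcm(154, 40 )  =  3080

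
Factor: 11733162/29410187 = 2^1*3^1 * 7^1*383^( - 1 )*4517^( - 1)*16433^1 = 690186/1730011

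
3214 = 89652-86438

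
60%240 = 60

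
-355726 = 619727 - 975453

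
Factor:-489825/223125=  - 933/425 =-3^1 *5^ ( - 2)*17^( - 1 ) * 311^1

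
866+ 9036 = 9902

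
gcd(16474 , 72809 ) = 1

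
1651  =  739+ 912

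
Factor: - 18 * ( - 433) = 7794 = 2^1*3^2*433^1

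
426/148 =2 + 65/74 = 2.88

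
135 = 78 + 57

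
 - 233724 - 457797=-691521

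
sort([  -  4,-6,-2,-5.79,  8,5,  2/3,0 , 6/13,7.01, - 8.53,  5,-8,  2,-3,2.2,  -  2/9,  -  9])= [-9, - 8.53,-8, - 6,  -  5.79,-4,-3,  -  2, - 2/9,0 , 6/13,2/3,  2,  2.2,5, 5,7.01, 8 ]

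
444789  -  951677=  -  506888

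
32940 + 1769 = 34709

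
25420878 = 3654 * 6957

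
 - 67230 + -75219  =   - 142449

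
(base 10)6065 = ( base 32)5TH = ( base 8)13661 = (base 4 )1132301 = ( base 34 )58D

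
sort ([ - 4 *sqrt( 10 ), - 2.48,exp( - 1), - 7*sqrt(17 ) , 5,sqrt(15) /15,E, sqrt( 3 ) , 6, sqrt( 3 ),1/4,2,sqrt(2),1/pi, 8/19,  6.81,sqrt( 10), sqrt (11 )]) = [ - 7*sqrt( 17 ), -4*sqrt( 10 ), - 2.48, 1/4,  sqrt( 15) /15 , 1/pi, exp( - 1),8/19,sqrt(2), sqrt (3),sqrt( 3), 2 , E, sqrt(10), sqrt( 11),5,6, 6.81] 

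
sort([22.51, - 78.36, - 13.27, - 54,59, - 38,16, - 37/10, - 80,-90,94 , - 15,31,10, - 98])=[ - 98, - 90  , - 80,-78.36,-54, - 38,-15, - 13.27, - 37/10  ,  10,16,22.51, 31,59,94]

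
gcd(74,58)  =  2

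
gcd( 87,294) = 3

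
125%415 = 125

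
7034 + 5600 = 12634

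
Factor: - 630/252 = -5/2 = - 2^( - 1 )*5^1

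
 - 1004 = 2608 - 3612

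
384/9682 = 192/4841 = 0.04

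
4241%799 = 246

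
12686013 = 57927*219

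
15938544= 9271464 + 6667080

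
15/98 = 15/98= 0.15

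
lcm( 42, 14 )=42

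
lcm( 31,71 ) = 2201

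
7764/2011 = 7764/2011 = 3.86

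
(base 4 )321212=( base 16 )e66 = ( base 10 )3686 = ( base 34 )36e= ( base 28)4ji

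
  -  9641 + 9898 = 257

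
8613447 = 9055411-441964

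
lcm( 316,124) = 9796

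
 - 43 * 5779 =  - 248497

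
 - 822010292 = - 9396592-812613700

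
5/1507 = 5/1507 = 0.00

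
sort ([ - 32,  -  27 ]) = [ - 32, - 27]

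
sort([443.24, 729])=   [ 443.24,  729 ]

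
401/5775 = 401/5775 = 0.07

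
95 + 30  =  125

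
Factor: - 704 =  - 2^6*11^1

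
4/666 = 2/333 = 0.01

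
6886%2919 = 1048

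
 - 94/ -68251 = 94/68251 = 0.00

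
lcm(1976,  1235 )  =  9880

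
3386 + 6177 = 9563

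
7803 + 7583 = 15386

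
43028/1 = 43028=43028.00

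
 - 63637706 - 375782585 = -439420291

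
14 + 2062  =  2076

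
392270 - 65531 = 326739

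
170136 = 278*612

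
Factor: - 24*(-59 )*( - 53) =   -  75048 =- 2^3  *  3^1*53^1 *59^1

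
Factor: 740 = 2^2*5^1 * 37^1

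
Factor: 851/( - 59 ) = - 23^1*37^1*59^( - 1 )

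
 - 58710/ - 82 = 29355/41 = 715.98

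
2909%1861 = 1048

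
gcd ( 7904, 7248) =16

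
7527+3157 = 10684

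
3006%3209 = 3006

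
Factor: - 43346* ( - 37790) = 1638045340=2^2*5^1*3779^1*21673^1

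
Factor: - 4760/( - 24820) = 2^1*7^1*73^ (-1 )=14/73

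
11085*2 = 22170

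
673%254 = 165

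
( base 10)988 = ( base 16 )3DC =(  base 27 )19G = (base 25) 1ED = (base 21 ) 251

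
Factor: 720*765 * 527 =2^4 * 3^4*5^2 * 17^2 * 31^1 = 290271600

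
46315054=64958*713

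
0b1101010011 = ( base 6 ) 3535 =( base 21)1JB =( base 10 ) 851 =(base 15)3bb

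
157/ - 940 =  - 1  +  783/940 =- 0.17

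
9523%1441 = 877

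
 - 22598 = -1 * 22598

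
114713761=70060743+44653018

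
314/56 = 157/28 =5.61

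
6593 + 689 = 7282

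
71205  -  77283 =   -  6078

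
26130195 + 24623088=50753283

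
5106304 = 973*5248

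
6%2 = 0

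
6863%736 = 239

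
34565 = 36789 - 2224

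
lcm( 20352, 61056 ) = 61056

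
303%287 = 16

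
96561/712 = 135 + 441/712 = 135.62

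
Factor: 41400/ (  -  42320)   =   - 45/46 = - 2^(-1) * 3^2*5^1*23^( - 1)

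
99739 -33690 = 66049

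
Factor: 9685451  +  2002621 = 11688072 = 2^3*3^1 *11^1*44273^1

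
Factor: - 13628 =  - 2^2 *3407^1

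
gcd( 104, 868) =4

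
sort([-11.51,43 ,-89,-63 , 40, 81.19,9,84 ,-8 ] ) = [-89, - 63,-11.51, - 8,9,40, 43,81.19,84] 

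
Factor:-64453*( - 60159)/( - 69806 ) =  - 2^( - 1) * 3^1 * 19^( - 1)*167^( - 1 )*1823^1 *64453^1 = - 352493457/6346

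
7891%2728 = 2435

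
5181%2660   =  2521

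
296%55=21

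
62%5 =2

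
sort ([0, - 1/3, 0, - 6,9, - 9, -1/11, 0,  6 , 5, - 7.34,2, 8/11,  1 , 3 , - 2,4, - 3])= [ - 9, - 7.34, - 6 , - 3,-2,-1/3 , - 1/11,0, 0,0,8/11,1,2,3,4 , 5, 6,9]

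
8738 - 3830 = 4908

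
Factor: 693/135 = 77/15 = 3^( - 1) * 5^( - 1) * 7^1*11^1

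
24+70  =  94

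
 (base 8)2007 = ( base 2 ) 10000000111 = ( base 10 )1031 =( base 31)128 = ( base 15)48B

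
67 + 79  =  146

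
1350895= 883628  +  467267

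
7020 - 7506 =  - 486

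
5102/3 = 1700+2/3= 1700.67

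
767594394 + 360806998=1128401392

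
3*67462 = 202386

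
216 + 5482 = 5698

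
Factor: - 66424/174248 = - 361/947 = - 19^2 *947^( - 1 )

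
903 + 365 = 1268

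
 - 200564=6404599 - 6605163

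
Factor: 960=2^6* 3^1*5^1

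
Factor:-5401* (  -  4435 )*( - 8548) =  - 2^2 * 5^1*11^1*491^1 * 887^1*2137^1 = - 204753962380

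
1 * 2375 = 2375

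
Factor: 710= 2^1*5^1* 71^1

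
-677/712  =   - 677/712 =- 0.95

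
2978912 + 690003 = 3668915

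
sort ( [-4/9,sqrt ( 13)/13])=[ - 4/9, sqrt(13) /13 ] 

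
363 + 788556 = 788919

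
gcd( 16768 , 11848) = 8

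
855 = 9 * 95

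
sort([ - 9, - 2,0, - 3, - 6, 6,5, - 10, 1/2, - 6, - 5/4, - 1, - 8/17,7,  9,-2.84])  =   [ - 10 , - 9, - 6,-6,-3,-2.84,-2, - 5/4, -1, - 8/17,0,  1/2, 5, 6, 7 , 9 ] 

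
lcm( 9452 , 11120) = 189040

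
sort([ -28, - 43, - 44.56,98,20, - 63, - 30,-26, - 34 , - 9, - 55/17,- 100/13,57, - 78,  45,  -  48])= [ - 78 , - 63, -48,-44.56,  -  43, - 34, - 30, - 28, - 26,-9,-100/13, - 55/17 , 20,  45, 57,98]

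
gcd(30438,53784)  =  18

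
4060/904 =1015/226 = 4.49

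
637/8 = 79 + 5/8= 79.62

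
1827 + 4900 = 6727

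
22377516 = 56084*399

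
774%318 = 138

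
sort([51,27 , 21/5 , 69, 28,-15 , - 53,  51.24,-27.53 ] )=[  -  53,-27.53,-15,21/5,27,  28,51, 51.24, 69 ]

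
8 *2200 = 17600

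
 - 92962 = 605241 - 698203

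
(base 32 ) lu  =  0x2BE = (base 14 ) 382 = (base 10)702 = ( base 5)10302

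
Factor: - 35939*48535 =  - 1744299365 = - 5^1*17^1 * 83^1*433^1*571^1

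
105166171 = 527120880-421954709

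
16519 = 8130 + 8389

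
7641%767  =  738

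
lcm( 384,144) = 1152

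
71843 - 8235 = 63608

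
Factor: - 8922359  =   - 8922359^1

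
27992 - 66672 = - 38680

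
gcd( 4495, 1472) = 1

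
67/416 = 67/416 = 0.16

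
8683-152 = 8531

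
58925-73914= -14989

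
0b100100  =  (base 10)36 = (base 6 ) 100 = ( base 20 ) 1G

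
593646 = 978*607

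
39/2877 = 13/959 = 0.01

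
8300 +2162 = 10462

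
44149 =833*53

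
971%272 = 155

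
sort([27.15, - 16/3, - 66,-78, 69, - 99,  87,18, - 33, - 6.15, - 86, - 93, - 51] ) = [ - 99, - 93, - 86, - 78,-66,-51,- 33, - 6.15, - 16/3, 18,  27.15,69, 87]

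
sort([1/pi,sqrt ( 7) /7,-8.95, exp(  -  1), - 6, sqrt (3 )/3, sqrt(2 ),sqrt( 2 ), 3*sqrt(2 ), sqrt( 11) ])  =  [- 8.95  , - 6, 1/pi,exp( - 1),  sqrt ( 7 )/7, sqrt(3) /3, sqrt( 2 ),sqrt( 2 ), sqrt( 11), 3*sqrt( 2)]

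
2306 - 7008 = -4702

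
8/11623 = 8/11623=0.00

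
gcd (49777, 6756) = 1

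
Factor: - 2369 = -23^1 * 103^1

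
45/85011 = 15/28337 = 0.00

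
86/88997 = 86/88997= 0.00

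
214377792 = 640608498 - 426230706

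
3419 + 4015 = 7434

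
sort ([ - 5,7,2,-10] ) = [-10, - 5, 2,7 ]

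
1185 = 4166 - 2981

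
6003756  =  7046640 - 1042884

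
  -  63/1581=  - 21/527= - 0.04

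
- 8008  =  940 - 8948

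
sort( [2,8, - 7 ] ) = [-7,2,8 ]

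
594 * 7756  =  4607064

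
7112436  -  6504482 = 607954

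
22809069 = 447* 51027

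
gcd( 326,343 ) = 1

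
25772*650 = 16751800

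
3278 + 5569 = 8847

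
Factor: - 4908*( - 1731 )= 8495748=2^2*3^2 * 409^1*577^1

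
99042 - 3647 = 95395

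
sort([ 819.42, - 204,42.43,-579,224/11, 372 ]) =[ - 579, - 204, 224/11, 42.43,372,819.42] 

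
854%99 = 62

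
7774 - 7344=430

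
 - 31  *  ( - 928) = 28768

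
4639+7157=11796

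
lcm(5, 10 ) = 10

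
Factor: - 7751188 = -2^2*  89^1*21773^1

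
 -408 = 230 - 638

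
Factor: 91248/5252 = 22812/1313 =2^2*3^1*13^( - 1 )*101^( - 1 )*1901^1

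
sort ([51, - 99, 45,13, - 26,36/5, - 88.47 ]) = [ - 99, - 88.47, - 26, 36/5 , 13, 45, 51 ]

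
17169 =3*5723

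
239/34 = 239/34 = 7.03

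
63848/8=7981=7981.00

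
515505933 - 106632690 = 408873243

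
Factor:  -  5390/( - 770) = 7^1 = 7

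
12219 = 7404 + 4815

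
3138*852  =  2673576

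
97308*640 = 62277120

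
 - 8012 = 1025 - 9037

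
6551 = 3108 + 3443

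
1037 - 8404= - 7367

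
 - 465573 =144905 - 610478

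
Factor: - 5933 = - 17^1* 349^1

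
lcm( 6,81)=162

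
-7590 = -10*759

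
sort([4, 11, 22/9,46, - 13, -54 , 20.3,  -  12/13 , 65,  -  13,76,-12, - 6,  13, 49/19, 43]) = [  -  54, - 13, - 13  ,  -  12, - 6,- 12/13, 22/9, 49/19 , 4,11, 13 , 20.3,43, 46,65, 76]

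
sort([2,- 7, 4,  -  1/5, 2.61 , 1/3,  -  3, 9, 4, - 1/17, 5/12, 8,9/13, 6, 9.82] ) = [ - 7,-3, - 1/5, - 1/17 , 1/3,  5/12,9/13, 2 , 2.61, 4,  4, 6, 8, 9, 9.82] 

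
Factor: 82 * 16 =2^5 *41^1= 1312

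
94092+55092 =149184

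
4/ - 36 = -1  +  8/9 = - 0.11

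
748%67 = 11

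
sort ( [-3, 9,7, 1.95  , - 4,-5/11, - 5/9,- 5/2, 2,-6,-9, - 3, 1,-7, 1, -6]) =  [-9, -7,- 6, - 6,  -  4,- 3, - 3 ,  -  5/2,-5/9,  -  5/11, 1,  1, 1.95, 2, 7,  9]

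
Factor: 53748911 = 53748911^1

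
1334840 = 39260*34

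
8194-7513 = 681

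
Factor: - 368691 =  - 3^1 * 59^1 * 2083^1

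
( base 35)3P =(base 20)6a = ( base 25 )55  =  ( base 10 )130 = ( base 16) 82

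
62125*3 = 186375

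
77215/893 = 77215/893 = 86.47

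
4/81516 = 1/20379 = 0.00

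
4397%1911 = 575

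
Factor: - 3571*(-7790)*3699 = 2^1 * 3^3*5^1*19^1 * 41^1 * 137^1 * 3571^1 = 102899114910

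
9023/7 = 1289 = 1289.00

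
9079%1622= 969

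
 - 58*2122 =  - 123076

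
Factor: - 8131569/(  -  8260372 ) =2^( - 2) * 3^1 * 197^1* 1031^ (-1)*2003^(-1 )*13759^1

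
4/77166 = 2/38583 = 0.00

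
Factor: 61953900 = 2^2*3^1*5^2 * 97^1*2129^1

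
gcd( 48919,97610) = 1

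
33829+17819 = 51648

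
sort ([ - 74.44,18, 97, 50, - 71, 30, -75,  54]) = [-75,  -  74.44, - 71, 18, 30,50,54 , 97 ]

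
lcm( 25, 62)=1550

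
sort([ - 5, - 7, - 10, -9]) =[ - 10, - 9, - 7, - 5 ]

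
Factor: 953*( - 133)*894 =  - 113313606 = - 2^1*3^1 * 7^1*19^1*149^1*953^1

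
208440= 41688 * 5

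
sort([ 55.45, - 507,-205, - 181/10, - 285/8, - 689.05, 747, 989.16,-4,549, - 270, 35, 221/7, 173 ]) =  [ -689.05, - 507, - 270, - 205,-285/8, - 181/10, - 4, 221/7 , 35, 55.45, 173,549 , 747,989.16]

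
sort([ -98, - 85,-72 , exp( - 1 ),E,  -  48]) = [ - 98,  -  85, - 72, - 48, exp( - 1 ),  E]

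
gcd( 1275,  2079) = 3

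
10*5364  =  53640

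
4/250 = 2/125  =  0.02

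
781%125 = 31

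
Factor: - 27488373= - 3^1*11^1*37^1*47^1*479^1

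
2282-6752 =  - 4470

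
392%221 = 171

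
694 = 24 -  - 670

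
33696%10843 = 1167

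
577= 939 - 362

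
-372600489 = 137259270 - 509859759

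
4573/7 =4573/7 = 653.29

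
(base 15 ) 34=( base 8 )61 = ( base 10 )49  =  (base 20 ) 29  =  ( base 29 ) 1K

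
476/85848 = 17/3066=0.01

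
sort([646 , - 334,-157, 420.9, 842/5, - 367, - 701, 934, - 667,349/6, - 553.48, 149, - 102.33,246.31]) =[ - 701,  -  667, - 553.48, - 367, - 334, - 157, - 102.33, 349/6, 149, 842/5,246.31, 420.9, 646,934] 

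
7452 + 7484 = 14936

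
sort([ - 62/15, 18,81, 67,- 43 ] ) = [ - 43, - 62/15, 18,67,81] 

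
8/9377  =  8/9377 = 0.00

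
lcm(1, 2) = 2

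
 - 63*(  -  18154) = 1143702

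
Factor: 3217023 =3^3*19^1*6271^1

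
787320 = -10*( - 78732 )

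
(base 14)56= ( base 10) 76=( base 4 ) 1030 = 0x4c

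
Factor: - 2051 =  - 7^1*293^1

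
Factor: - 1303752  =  -2^3*3^1  *  54323^1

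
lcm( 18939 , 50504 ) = 151512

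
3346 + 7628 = 10974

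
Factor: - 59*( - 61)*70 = 2^1*5^1*7^1*59^1*61^1  =  251930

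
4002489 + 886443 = 4888932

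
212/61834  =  106/30917 =0.00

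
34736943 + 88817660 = 123554603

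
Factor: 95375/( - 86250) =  - 763/690 = - 2^( - 1)*3^( - 1)*5^( - 1)*7^1 * 23^ ( - 1 )*109^1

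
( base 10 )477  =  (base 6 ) 2113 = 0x1dd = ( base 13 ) 2A9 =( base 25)J2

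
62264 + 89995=152259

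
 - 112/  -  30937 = 112/30937 = 0.00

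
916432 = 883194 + 33238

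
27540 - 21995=5545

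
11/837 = 11/837 = 0.01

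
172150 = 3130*55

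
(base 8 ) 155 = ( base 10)109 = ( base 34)37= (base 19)5e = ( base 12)91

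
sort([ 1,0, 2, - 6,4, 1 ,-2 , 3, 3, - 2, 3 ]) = [- 6,-2,- 2,  0,1,1, 2, 3,3, 3, 4]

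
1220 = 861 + 359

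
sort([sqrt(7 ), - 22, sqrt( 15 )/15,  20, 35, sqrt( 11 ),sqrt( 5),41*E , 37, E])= [ - 22 , sqrt(15 )/15,sqrt( 5),sqrt( 7), E,sqrt( 11),  20,35, 37, 41 * E]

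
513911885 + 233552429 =747464314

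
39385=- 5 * ( - 7877 ) 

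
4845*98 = 474810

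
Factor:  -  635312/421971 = - 944/627 = - 2^4 * 3^( - 1) *11^( - 1)*19^ ( - 1)*59^1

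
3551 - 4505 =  -954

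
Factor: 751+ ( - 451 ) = 300=2^2 * 3^1*5^2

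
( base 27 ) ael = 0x1E09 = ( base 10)7689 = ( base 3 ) 101112210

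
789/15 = 263/5 = 52.60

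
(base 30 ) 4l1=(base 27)5LJ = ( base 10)4231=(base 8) 10207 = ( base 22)8G7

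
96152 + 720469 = 816621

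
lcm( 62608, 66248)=5697328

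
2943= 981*3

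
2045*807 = 1650315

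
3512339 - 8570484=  - 5058145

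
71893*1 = 71893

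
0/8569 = 0 =0.00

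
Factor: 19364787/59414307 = 6454929/19804769=3^1*13^1*165511^1 * 19804769^( - 1 )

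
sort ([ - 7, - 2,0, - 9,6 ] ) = [ - 9, - 7, - 2,0,6 ]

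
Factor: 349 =349^1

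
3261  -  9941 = -6680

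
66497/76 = 66497/76= 874.96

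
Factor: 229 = 229^1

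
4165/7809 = 4165/7809 = 0.53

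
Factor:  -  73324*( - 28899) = 2^2*3^2*13^2*19^1*23^1 * 797^1 = 2118990276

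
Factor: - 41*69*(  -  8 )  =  2^3*3^1 * 23^1*41^1  =  22632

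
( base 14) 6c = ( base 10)96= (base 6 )240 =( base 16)60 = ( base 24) 40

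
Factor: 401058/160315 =2^1*3^3 * 5^( - 1) * 7^1*1061^1*32063^( - 1)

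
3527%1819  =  1708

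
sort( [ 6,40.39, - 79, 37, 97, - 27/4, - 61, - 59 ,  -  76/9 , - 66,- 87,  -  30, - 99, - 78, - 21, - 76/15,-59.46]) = [ - 99, - 87, - 79, - 78,-66, - 61, - 59.46, - 59, - 30, - 21,-76/9,  -  27/4, - 76/15,6,37,40.39,97 ]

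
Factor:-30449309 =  - 11^1*23^1*61^1*1973^1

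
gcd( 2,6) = 2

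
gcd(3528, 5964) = 84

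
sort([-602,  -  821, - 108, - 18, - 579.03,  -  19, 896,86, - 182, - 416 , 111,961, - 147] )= [ - 821, - 602, - 579.03, - 416,-182 ,-147, - 108, - 19, - 18, 86,  111 , 896, 961]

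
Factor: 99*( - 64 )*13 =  - 82368 = - 2^6*3^2*11^1*13^1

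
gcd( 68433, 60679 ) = 1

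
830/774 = 415/387 = 1.07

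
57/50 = 57/50 =1.14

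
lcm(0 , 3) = 0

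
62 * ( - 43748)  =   - 2712376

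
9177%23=0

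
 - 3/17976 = - 1/5992 = - 0.00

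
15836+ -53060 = - 37224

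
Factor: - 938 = - 2^1 * 7^1*67^1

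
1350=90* 15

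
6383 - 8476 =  - 2093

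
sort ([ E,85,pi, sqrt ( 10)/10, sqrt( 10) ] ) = [sqrt(10)/10, E , pi,sqrt( 10 ),85] 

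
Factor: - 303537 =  - 3^1 * 13^1*43^1*181^1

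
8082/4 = 4041/2 = 2020.50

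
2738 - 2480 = 258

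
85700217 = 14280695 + 71419522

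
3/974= 3/974 =0.00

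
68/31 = 2+6/31  =  2.19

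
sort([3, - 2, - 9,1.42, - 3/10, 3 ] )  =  [ - 9 , - 2, - 3/10, 1.42,3, 3 ] 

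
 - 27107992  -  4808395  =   - 31916387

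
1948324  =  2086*934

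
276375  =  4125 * 67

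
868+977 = 1845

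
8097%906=849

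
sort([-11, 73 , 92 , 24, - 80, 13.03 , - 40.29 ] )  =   [-80, - 40.29,  -  11, 13.03,24, 73,92 ] 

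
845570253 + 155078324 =1000648577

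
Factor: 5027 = 11^1 * 457^1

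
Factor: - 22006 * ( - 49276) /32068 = 271091914/8017 = 2^1*97^1*127^1 * 8017^(-1) * 11003^1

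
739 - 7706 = -6967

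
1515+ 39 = 1554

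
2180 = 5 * 436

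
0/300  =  0 =0.00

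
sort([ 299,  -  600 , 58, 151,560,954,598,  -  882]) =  [ - 882, - 600,58, 151,299,560,598,954]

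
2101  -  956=1145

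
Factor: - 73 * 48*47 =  - 164688=-2^4*3^1* 47^1 * 73^1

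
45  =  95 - 50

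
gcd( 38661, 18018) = 21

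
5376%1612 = 540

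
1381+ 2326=3707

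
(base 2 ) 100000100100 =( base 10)2084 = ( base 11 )1625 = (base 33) 1U5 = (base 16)824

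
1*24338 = 24338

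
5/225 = 1/45 = 0.02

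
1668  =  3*556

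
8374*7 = 58618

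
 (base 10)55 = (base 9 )61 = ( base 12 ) 47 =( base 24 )27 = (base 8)67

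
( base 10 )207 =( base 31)6l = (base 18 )b9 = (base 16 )cf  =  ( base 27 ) 7i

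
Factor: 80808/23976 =3^(-3)*7^1*13^1 = 91/27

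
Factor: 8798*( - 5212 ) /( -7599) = 45855176/7599= 2^3*3^(-1)*17^( - 1)*53^1*83^1*149^(  -  1)*1303^1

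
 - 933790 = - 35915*26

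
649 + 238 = 887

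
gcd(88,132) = 44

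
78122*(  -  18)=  - 1406196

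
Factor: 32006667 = 3^1*7^1 * 11^1 * 127^1*1091^1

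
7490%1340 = 790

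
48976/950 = 51 + 263/475 = 51.55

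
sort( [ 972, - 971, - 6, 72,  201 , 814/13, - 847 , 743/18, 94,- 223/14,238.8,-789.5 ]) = [ - 971, - 847, -789.5, - 223/14, - 6, 743/18, 814/13,72,94,  201,238.8,972 ]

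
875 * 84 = 73500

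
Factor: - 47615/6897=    - 3^( - 1)*5^1 *11^ ( - 2)*19^ ( - 1)*89^1*107^1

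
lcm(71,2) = 142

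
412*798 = 328776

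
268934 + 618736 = 887670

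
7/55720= 1/7960= 0.00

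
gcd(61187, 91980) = 7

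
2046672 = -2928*( -699)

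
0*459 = 0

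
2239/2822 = 2239/2822  =  0.79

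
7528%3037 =1454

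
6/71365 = 6/71365 = 0.00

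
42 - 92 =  - 50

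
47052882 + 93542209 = 140595091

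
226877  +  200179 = 427056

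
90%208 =90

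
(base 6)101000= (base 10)7992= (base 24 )dl0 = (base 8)17470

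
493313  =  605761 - 112448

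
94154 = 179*526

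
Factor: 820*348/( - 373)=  - 285360/373 = -  2^4*3^1 * 5^1*29^1*41^1*373^( - 1) 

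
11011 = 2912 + 8099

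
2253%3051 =2253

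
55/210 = 11/42=0.26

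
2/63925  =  2/63925 = 0.00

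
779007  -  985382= -206375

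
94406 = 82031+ 12375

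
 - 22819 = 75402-98221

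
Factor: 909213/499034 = 2^( - 1)  *3^1*23^1 * 13177^1*249517^( - 1) 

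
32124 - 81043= - 48919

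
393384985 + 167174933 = 560559918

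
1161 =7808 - 6647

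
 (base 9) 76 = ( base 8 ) 105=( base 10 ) 69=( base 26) 2h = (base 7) 126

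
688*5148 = 3541824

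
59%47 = 12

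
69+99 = 168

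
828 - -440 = 1268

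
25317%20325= 4992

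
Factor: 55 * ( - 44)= -2420=- 2^2*5^1*11^2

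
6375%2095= 90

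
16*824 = 13184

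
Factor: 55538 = 2^1*7^1 * 3967^1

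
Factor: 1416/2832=1/2  =  2^ (- 1) 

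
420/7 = 60=60.00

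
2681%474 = 311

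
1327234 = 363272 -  - 963962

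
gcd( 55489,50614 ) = 1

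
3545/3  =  1181 + 2/3 = 1181.67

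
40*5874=234960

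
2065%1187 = 878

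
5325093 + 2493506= 7818599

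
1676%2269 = 1676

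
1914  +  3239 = 5153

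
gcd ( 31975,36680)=5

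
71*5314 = 377294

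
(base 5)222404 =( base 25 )CE4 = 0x1eae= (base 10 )7854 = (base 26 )bg2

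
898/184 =449/92 = 4.88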